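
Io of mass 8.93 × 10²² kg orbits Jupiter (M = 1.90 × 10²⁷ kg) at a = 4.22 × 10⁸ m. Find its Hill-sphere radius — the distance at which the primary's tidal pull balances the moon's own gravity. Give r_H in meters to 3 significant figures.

1.06 × 10⁷ m

r_H ≈ a (m/3M)^(1/3)
    = (4.22 × 10⁸) × (8.93 × 10²² / (3 × 1.90 × 10²⁷))^(1/3)
    = 1.06 × 10⁷ m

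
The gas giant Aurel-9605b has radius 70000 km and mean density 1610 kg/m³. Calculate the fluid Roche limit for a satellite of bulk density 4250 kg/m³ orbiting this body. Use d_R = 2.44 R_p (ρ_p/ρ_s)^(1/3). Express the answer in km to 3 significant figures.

1.24 × 10⁵ km

d_R = 2.44 × 70000 km × (1610/4250)^(1/3)
    = 1.24 × 10⁵ km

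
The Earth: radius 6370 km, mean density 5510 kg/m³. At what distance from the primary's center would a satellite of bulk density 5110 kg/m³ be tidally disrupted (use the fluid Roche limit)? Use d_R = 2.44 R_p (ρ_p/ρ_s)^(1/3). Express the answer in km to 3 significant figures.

d_R = 2.44 × 6370 km × (5510/5110)^(1/3)
    = 15900 km

15900 km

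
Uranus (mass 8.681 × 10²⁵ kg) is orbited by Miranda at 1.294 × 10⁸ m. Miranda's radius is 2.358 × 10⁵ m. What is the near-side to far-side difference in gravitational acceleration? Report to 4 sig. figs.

2.522 × 10⁻³ m/s²

a_tidal = 4GMr/d³
        = 4 × (6.674 × 10⁻¹¹) × (8.681 × 10²⁵) × (2.358 × 10⁵) / (1.294 × 10⁸)³
        = 2.522 × 10⁻³ m/s²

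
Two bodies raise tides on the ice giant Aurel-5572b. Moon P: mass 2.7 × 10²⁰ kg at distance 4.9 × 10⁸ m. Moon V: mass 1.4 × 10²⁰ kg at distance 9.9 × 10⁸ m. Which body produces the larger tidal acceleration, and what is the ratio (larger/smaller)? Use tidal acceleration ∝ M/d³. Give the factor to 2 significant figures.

Moon P, by a factor of ≈ 16

Tidal acceleration ∝ M/d³, so compare M/d³ for each.
Moon P: (2.7 × 10²⁰) / (4.9 × 10⁸)³ = 2.295 × 10⁻⁶
Moon V: (1.4 × 10²⁰) / (9.9 × 10⁸)³ = 1.443 × 10⁻⁷
Ratio (larger/smaller) = 16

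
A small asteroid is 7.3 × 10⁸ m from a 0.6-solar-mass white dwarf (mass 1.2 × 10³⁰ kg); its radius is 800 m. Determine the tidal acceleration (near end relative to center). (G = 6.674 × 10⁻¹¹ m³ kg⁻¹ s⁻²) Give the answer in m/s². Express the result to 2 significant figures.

3.3 × 10⁻⁴ m/s²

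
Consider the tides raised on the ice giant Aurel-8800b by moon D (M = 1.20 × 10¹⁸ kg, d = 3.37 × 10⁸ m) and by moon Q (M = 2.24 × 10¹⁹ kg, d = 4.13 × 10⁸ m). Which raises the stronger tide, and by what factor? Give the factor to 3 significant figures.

Moon Q, by a factor of ≈ 10.1

Tidal stretch scales as M/d³; compute that for each body.
Moon D: (1.20 × 10¹⁸) / (3.37 × 10⁸)³ = 3.135 × 10⁻⁸
Moon Q: (2.24 × 10¹⁹) / (4.13 × 10⁸)³ = 3.180 × 10⁻⁷
Ratio (larger/smaller) = 10.1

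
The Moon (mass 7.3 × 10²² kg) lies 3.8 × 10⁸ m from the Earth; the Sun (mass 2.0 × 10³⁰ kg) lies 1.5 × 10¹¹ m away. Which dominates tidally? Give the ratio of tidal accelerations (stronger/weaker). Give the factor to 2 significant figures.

Tidal stretch scales as M/d³; compute that for each body.
The Moon: (7.3 × 10²²) / (3.8 × 10⁸)³ = 1.330 × 10⁻³
The Sun: (2.0 × 10³⁰) / (1.5 × 10¹¹)³ = 5.926 × 10⁻⁴
Ratio (larger/smaller) = 2.2

The Moon, by a factor of ≈ 2.2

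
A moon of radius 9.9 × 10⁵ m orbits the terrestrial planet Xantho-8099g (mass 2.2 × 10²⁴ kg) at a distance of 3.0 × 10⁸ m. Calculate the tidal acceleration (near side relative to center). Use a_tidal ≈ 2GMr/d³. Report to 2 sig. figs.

1.1 × 10⁻⁵ m/s²

Δg = 2GMr/d³
   = 2 × (6.674 × 10⁻¹¹) × (2.2 × 10²⁴) × (9.9 × 10⁵) / (3.0 × 10⁸)³
   = 1.1 × 10⁻⁵ m/s²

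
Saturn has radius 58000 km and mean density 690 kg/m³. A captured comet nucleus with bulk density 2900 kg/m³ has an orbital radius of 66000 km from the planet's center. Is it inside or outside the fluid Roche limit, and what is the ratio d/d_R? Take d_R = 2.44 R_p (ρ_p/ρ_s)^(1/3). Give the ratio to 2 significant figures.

d_R = 2.44 × (58000 km) × (690/2900)^(1/3) = 87690 km
d/d_R = (66000) / (87690) = 0.75
Since d/d_R < 1, the body is inside the Roche limit.

inside; d/d_R ≈ 0.75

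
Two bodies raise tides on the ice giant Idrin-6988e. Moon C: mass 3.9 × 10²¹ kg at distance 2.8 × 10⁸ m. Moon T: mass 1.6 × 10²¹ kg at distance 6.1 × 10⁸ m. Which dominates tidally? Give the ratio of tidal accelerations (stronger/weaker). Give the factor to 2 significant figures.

Compare M/d³ for the two perturbers:
Moon C: (3.9 × 10²¹) / (2.8 × 10⁸)³ = 1.777 × 10⁻⁴
Moon T: (1.6 × 10²¹) / (6.1 × 10⁸)³ = 7.049 × 10⁻⁶
Ratio (larger/smaller) = 25

Moon C, by a factor of ≈ 25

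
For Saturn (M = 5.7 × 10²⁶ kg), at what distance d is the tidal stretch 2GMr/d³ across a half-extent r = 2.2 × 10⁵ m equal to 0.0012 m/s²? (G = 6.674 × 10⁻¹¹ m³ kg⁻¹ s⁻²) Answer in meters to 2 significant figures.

2.4 × 10⁸ m

2GMr/d³ = a_tidal  ⇒  d = (2GMr / a_tidal)^(1/3)
d = (2 × 6.674×10⁻¹¹ × (5.7 × 10²⁶) × (2.2 × 10⁵) / (0.0012))^(1/3)
  = 2.4 × 10⁸ m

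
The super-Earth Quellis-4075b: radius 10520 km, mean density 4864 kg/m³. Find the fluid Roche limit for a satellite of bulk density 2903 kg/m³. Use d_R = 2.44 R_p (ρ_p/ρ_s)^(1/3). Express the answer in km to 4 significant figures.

30490 km

d_R = 2.44 × 10520 km × (4864/2903)^(1/3)
    = 30490 km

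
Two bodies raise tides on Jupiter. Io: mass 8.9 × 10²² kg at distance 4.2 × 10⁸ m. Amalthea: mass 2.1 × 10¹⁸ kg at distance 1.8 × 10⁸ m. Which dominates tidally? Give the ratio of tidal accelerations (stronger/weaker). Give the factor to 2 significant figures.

The tide-raising term goes as M/d³ (the gradient of a 1/d² field).
Io: (8.9 × 10²²) / (4.2 × 10⁸)³ = 1.201 × 10⁻³
Amalthea: (2.1 × 10¹⁸) / (1.8 × 10⁸)³ = 3.601 × 10⁻⁷
Ratio (larger/smaller) = 3300

Io, by a factor of ≈ 3300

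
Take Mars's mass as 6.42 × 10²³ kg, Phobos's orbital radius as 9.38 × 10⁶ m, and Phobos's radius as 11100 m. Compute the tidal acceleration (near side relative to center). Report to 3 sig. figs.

Since r ≪ d, expand the inverse-square field across one radius to get the leading 2GMr/d³ term.
Δg = 2GMr/d³
   = 2 × (6.674 × 10⁻¹¹) × (6.42 × 10²³) × (11100) / (9.38 × 10⁶)³
   = 1.15 × 10⁻³ m/s²

1.15 × 10⁻³ m/s²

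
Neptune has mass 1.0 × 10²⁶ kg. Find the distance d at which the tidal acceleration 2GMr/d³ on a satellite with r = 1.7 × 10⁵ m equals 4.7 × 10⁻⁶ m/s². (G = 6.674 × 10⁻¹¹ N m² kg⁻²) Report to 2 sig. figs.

7.8 × 10⁸ m

2GMr/d³ = a_tidal  ⇒  d = (2GMr / a_tidal)^(1/3)
d = (2 × 6.674×10⁻¹¹ × (1.0 × 10²⁶) × (1.7 × 10⁵) / (4.7 × 10⁻⁶))^(1/3)
  = 7.8 × 10⁸ m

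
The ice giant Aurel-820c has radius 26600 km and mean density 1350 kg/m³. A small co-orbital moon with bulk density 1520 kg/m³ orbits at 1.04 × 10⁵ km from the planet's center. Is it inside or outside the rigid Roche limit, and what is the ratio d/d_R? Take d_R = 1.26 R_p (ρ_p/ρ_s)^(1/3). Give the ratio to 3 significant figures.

outside; d/d_R ≈ 3.23

d_R = 1.26 × (26600 km) × (1350/1520)^(1/3) = 32220 km
d/d_R = (1.04 × 10⁵) / (32220) = 3.23
Since d/d_R > 1, the body is outside the Roche limit.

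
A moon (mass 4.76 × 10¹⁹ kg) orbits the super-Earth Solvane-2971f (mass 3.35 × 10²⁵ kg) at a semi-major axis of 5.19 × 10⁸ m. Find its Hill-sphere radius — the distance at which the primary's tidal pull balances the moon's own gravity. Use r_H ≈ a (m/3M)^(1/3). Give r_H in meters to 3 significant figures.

4.05 × 10⁶ m

r_H ≈ a (m/3M)^(1/3)
    = (5.19 × 10⁸) × (4.76 × 10¹⁹ / (3 × 3.35 × 10²⁵))^(1/3)
    = 4.05 × 10⁶ m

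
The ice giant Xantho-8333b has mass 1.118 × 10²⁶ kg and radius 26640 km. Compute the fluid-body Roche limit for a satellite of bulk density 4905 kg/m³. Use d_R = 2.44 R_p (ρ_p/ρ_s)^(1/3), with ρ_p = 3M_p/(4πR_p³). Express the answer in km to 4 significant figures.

42920 km

ρ_p = 3M_p/(4πR_p³) = 3 × (1.118 × 10²⁶) / (4π × (2.664 × 10⁷ m)³) = 1412 kg/m³
d_R = 2.44 × 26640 km × (1412/4905)^(1/3)
    = 42920 km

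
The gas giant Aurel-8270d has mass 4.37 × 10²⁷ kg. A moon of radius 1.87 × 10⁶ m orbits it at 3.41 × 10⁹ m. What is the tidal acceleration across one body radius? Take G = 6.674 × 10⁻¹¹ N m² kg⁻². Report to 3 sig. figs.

2.75 × 10⁻⁵ m/s²

Δa = 2GMr/d³
   = 2 × (6.674 × 10⁻¹¹) × (4.37 × 10²⁷) × (1.87 × 10⁶) / (3.41 × 10⁹)³
   = 2.75 × 10⁻⁵ m/s²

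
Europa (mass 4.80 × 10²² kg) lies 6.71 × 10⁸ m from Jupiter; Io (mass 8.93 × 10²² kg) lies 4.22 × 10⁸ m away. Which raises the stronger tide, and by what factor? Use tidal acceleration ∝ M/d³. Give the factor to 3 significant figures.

Compare M/d³ for the two perturbers:
Europa: (4.80 × 10²²) / (6.71 × 10⁸)³ = 1.589 × 10⁻⁴
Io: (8.93 × 10²²) / (4.22 × 10⁸)³ = 1.188 × 10⁻³
Ratio (larger/smaller) = 7.48

Io, by a factor of ≈ 7.48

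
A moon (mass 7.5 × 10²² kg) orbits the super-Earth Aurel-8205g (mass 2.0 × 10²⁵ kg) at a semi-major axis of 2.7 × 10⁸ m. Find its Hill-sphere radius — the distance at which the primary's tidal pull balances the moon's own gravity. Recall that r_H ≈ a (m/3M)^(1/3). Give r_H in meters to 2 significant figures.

r_H ≈ a (m/3M)^(1/3)
    = (2.7 × 10⁸) × (7.5 × 10²² / (3 × 2.0 × 10²⁵))^(1/3)
    = 2.9 × 10⁷ m

2.9 × 10⁷ m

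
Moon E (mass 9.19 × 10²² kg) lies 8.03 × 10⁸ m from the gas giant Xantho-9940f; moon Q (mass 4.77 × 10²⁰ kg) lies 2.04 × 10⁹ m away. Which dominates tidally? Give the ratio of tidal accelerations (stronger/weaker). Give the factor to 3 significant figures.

Tidal acceleration ∝ M/d³, so compare M/d³ for each.
Moon E: (9.19 × 10²²) / (8.03 × 10⁸)³ = 1.775 × 10⁻⁴
Moon Q: (4.77 × 10²⁰) / (2.04 × 10⁹)³ = 5.619 × 10⁻⁸
Ratio (larger/smaller) = 3160

Moon E, by a factor of ≈ 3160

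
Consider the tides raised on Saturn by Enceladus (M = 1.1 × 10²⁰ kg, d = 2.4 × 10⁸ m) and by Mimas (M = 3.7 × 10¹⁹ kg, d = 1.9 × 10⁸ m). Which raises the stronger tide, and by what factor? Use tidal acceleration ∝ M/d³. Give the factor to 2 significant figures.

Tidal stretch scales as M/d³; compute that for each body.
Enceladus: (1.1 × 10²⁰) / (2.4 × 10⁸)³ = 7.957 × 10⁻⁶
Mimas: (3.7 × 10¹⁹) / (1.9 × 10⁸)³ = 5.394 × 10⁻⁶
Ratio (larger/smaller) = 1.5

Enceladus, by a factor of ≈ 1.5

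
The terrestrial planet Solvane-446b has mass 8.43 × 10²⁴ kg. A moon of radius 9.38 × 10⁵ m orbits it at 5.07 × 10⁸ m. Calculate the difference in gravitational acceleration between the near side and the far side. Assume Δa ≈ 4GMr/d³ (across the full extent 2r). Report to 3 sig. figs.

1.62 × 10⁻⁵ m/s²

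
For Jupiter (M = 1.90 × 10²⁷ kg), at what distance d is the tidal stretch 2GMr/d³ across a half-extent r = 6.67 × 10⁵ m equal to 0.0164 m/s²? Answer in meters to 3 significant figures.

2.18 × 10⁸ m

2GMr/d³ = a_tidal  ⇒  d = (2GMr / a_tidal)^(1/3)
d = (2 × 6.674×10⁻¹¹ × (1.90 × 10²⁷) × (6.67 × 10⁵) / (0.0164))^(1/3)
  = 2.18 × 10⁸ m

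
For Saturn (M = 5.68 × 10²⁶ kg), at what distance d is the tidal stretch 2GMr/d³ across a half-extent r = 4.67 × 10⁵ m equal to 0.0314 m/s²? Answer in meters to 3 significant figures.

1.04 × 10⁸ m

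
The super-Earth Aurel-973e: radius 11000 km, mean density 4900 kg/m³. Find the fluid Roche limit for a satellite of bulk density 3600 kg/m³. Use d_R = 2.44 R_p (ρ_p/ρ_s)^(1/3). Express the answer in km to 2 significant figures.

30000 km

d_R = 2.44 × 11000 km × (4900/3600)^(1/3)
    = 30000 km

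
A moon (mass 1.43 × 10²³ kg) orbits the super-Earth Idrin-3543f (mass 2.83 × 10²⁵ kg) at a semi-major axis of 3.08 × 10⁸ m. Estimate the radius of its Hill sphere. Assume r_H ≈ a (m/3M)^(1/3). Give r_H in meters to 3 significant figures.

3.66 × 10⁷ m

r_H ≈ a (m/3M)^(1/3)
    = (3.08 × 10⁸) × (1.43 × 10²³ / (3 × 2.83 × 10²⁵))^(1/3)
    = 3.66 × 10⁷ m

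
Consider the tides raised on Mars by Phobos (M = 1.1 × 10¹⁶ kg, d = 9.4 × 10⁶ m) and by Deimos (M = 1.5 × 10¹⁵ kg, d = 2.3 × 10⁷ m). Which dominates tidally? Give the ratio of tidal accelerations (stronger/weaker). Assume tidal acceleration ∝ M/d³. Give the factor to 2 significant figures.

Phobos, by a factor of ≈ 110

The tide-raising term goes as M/d³ (the gradient of a 1/d² field).
Phobos: (1.1 × 10¹⁶) / (9.4 × 10⁶)³ = 1.324 × 10⁻⁵
Deimos: (1.5 × 10¹⁵) / (2.3 × 10⁷)³ = 1.233 × 10⁻⁷
Ratio (larger/smaller) = 110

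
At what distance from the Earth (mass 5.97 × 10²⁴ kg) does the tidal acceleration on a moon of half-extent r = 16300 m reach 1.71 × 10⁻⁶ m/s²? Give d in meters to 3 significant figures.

1.97 × 10⁸ m

2GMr/d³ = a_tidal  ⇒  d = (2GMr / a_tidal)^(1/3)
d = (2 × 6.674×10⁻¹¹ × (5.97 × 10²⁴) × (16300) / (1.71 × 10⁻⁶))^(1/3)
  = 1.97 × 10⁸ m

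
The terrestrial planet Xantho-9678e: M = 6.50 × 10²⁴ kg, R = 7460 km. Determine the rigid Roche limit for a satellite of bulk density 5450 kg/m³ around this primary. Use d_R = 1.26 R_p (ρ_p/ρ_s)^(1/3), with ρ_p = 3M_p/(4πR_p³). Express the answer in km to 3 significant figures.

ρ_p = 3M_p/(4πR_p³) = 3 × (6.50 × 10²⁴) / (4π × (7.46 × 10⁶ m)³) = 3740 kg/m³
d_R = 1.26 × 7460 km × (3740/5450)^(1/3)
    = 8290 km

8290 km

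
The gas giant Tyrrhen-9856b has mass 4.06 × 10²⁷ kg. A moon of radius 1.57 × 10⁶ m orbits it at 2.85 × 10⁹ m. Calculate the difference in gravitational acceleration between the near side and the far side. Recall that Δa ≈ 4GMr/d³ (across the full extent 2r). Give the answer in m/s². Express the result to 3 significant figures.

Δg = 4GMr/d³
   = 4 × (6.674 × 10⁻¹¹) × (4.06 × 10²⁷) × (1.57 × 10⁶) / (2.85 × 10⁹)³
   = 7.35 × 10⁻⁵ m/s²

7.35 × 10⁻⁵ m/s²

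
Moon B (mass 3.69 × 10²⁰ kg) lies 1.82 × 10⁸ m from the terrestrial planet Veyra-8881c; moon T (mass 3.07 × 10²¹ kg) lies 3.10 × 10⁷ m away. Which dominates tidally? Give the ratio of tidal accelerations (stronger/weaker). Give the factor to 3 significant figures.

Moon T, by a factor of ≈ 1680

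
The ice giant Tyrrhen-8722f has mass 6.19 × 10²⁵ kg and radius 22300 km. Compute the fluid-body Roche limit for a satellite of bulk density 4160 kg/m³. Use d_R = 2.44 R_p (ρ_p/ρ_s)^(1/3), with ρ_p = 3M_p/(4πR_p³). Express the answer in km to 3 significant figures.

ρ_p = 3M_p/(4πR_p³) = 3 × (6.19 × 10²⁵) / (4π × (2.23 × 10⁷ m)³) = 1330 kg/m³
d_R = 2.44 × 22300 km × (1330/4160)^(1/3)
    = 37200 km

37200 km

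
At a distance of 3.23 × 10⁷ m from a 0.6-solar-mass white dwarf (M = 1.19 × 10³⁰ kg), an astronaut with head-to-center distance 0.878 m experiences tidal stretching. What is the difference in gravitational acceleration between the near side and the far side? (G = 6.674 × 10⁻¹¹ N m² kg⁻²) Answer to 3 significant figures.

Differencing GM/(d−r)² and GM/(d+r)² to first order in r/d gives 4GMr/d³.
Δa = 4GMr/d³
   = 4 × (6.674 × 10⁻¹¹) × (1.19 × 10³⁰) × (0.878) / (3.23 × 10⁷)³
   = 8.28 × 10⁻³ m/s²

8.28 × 10⁻³ m/s²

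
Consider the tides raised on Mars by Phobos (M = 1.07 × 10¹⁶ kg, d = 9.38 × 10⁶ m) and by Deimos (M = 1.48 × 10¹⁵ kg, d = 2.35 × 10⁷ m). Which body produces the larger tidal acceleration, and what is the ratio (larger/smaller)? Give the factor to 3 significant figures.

The tide-raising term goes as M/d³ (the gradient of a 1/d² field).
Phobos: (1.07 × 10¹⁶) / (9.38 × 10⁶)³ = 1.297 × 10⁻⁵
Deimos: (1.48 × 10¹⁵) / (2.35 × 10⁷)³ = 1.140 × 10⁻⁷
Ratio (larger/smaller) = 114

Phobos, by a factor of ≈ 114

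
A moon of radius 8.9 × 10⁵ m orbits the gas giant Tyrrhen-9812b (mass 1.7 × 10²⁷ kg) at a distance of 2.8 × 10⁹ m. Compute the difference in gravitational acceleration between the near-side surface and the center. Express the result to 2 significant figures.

Δg = 2GMr/d³
   = 2 × (6.674 × 10⁻¹¹) × (1.7 × 10²⁷) × (8.9 × 10⁵) / (2.8 × 10⁹)³
   = 9.2 × 10⁻⁶ m/s²

9.2 × 10⁻⁶ m/s²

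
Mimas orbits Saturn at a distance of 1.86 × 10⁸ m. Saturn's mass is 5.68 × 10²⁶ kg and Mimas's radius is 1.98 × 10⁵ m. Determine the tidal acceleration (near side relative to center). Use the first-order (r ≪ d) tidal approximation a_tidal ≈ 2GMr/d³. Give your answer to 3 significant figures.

Δg = 2GMr/d³
   = 2 × (6.674 × 10⁻¹¹) × (5.68 × 10²⁶) × (1.98 × 10⁵) / (1.86 × 10⁸)³
   = 2.33 × 10⁻³ m/s²

2.33 × 10⁻³ m/s²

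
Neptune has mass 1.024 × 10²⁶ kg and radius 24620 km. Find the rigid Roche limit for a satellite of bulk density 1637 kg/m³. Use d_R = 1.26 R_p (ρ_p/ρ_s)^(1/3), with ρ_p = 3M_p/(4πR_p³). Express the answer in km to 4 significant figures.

31030 km

ρ_p = 3M_p/(4πR_p³) = 3 × (1.024 × 10²⁶) / (4π × (2.462 × 10⁷ m)³) = 1638 kg/m³
d_R = 1.26 × 24620 km × (1638/1637)^(1/3)
    = 31030 km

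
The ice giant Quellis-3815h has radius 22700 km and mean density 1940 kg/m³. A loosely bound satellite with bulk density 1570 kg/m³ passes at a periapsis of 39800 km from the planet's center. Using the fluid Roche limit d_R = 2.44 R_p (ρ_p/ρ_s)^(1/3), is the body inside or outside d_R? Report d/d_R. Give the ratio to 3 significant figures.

d_R = 2.44 × (22700 km) × (1940/1570)^(1/3) = 59440 km
d/d_R = (39800) / (59440) = 0.670
Since d/d_R < 1, the body is inside the Roche limit.

inside; d/d_R ≈ 0.670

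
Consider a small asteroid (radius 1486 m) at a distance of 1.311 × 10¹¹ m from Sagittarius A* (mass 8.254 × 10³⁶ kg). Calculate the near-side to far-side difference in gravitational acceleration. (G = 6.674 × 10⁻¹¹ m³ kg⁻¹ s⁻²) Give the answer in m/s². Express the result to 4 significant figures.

1.453 × 10⁻³ m/s²

Differencing GM/(d−r)² and GM/(d+r)² to first order in r/d gives 4GMr/d³.
a_tidal = 4GMr/d³
        = 4 × (6.674 × 10⁻¹¹) × (8.254 × 10³⁶) × (1486) / (1.311 × 10¹¹)³
        = 1.453 × 10⁻³ m/s²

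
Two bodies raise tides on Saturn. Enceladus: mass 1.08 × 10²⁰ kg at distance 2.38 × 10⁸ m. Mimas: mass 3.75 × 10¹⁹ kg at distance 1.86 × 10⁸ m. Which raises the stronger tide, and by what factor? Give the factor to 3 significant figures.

Compare M/d³ for the two perturbers:
Enceladus: (1.08 × 10²⁰) / (2.38 × 10⁸)³ = 8.011 × 10⁻⁶
Mimas: (3.75 × 10¹⁹) / (1.86 × 10⁸)³ = 5.828 × 10⁻⁶
Ratio (larger/smaller) = 1.37

Enceladus, by a factor of ≈ 1.37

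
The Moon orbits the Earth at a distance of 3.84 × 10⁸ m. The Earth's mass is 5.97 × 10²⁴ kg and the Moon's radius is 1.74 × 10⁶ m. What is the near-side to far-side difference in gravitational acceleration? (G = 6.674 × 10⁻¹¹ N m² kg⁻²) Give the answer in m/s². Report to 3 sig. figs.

The field gradient is 2GM/d³; across the full diameter 2r the difference is 4GMr/d³.
Δa = 4GMr/d³
   = 4 × (6.674 × 10⁻¹¹) × (5.97 × 10²⁴) × (1.74 × 10⁶) / (3.84 × 10⁸)³
   = 4.90 × 10⁻⁵ m/s²

4.90 × 10⁻⁵ m/s²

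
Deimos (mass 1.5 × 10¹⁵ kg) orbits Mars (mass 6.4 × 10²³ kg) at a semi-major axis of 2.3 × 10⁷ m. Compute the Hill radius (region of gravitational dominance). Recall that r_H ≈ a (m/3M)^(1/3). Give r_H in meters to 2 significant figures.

r_H ≈ a (m/3M)^(1/3)
    = (2.3 × 10⁷) × (1.5 × 10¹⁵ / (3 × 6.4 × 10²³))^(1/3)
    = 2.1 × 10⁴ m

2.1 × 10⁴ m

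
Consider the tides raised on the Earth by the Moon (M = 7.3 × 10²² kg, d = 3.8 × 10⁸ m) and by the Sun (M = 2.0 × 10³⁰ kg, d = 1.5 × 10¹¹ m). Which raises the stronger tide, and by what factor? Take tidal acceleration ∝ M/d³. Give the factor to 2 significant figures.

Tidal acceleration ∝ M/d³, so compare M/d³ for each.
The Moon: (7.3 × 10²²) / (3.8 × 10⁸)³ = 1.330 × 10⁻³
The Sun: (2.0 × 10³⁰) / (1.5 × 10¹¹)³ = 5.926 × 10⁻⁴
Ratio (larger/smaller) = 2.2

The Moon, by a factor of ≈ 2.2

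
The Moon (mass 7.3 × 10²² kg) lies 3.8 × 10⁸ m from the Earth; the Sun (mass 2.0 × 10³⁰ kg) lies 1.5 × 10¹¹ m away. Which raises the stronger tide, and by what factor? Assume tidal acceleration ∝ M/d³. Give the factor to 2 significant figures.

The Moon, by a factor of ≈ 2.2

The tide-raising term goes as M/d³ (the gradient of a 1/d² field).
The Moon: (7.3 × 10²²) / (3.8 × 10⁸)³ = 1.330 × 10⁻³
The Sun: (2.0 × 10³⁰) / (1.5 × 10¹¹)³ = 5.926 × 10⁻⁴
Ratio (larger/smaller) = 2.2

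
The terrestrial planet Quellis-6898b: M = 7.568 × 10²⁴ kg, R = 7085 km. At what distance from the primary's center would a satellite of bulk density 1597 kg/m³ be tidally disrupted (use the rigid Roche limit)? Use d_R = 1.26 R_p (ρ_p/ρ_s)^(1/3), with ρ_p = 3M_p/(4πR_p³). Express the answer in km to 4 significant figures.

13130 km

ρ_p = 3M_p/(4πR_p³) = 3 × (7.568 × 10²⁴) / (4π × (7.085 × 10⁶ m)³) = 5080 kg/m³
d_R = 1.26 × 7085 km × (5080/1597)^(1/3)
    = 13130 km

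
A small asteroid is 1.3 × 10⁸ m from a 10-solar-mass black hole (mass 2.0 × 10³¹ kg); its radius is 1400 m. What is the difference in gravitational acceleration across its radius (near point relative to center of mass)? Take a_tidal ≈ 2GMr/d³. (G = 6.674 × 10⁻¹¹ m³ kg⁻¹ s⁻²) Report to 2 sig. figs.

1.7 m/s²

Since r ≪ d, expand the inverse-square field across one radius to get the leading 2GMr/d³ term.
a_tidal = 2GMr/d³
        = 2 × (6.674 × 10⁻¹¹) × (2.0 × 10³¹) × (1400) / (1.3 × 10⁸)³
        = 1.7 m/s²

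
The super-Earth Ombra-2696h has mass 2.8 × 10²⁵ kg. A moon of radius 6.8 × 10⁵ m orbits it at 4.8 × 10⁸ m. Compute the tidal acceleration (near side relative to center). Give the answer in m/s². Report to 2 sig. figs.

Δa = 2GMr/d³
   = 2 × (6.674 × 10⁻¹¹) × (2.8 × 10²⁵) × (6.8 × 10⁵) / (4.8 × 10⁸)³
   = 2.3 × 10⁻⁵ m/s²

2.3 × 10⁻⁵ m/s²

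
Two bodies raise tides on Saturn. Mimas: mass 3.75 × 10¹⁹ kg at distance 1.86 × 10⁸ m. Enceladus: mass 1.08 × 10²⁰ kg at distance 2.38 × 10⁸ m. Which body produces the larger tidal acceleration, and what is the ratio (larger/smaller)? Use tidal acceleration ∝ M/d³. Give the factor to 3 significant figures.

Enceladus, by a factor of ≈ 1.37

Compare M/d³ for the two perturbers:
Mimas: (3.75 × 10¹⁹) / (1.86 × 10⁸)³ = 5.828 × 10⁻⁶
Enceladus: (1.08 × 10²⁰) / (2.38 × 10⁸)³ = 8.011 × 10⁻⁶
Ratio (larger/smaller) = 1.37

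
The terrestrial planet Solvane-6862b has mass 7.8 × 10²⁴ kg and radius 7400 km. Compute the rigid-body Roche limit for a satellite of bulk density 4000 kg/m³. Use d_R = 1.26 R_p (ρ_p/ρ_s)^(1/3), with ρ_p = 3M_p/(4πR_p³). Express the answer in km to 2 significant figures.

ρ_p = 3M_p/(4πR_p³) = 3 × (7.8 × 10²⁴) / (4π × (7.4 × 10⁶ m)³) = 4600 kg/m³
d_R = 1.26 × 7400 km × (4600/4000)^(1/3)
    = 9800 km

9800 km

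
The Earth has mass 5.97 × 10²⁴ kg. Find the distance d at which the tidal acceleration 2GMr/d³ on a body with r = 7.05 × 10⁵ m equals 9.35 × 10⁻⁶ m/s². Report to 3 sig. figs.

2GMr/d³ = a_tidal  ⇒  d = (2GMr / a_tidal)^(1/3)
d = (2 × 6.674×10⁻¹¹ × (5.97 × 10²⁴) × (7.05 × 10⁵) / (9.35 × 10⁻⁶))^(1/3)
  = 3.92 × 10⁸ m

3.92 × 10⁸ m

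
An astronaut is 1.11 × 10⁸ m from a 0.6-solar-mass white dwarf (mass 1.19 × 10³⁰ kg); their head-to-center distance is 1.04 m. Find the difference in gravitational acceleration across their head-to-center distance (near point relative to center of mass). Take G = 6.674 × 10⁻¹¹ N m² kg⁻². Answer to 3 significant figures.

1.21 × 10⁻⁴ m/s²

a_tidal = 2GMr/d³
        = 2 × (6.674 × 10⁻¹¹) × (1.19 × 10³⁰) × (1.04) / (1.11 × 10⁸)³
        = 1.21 × 10⁻⁴ m/s²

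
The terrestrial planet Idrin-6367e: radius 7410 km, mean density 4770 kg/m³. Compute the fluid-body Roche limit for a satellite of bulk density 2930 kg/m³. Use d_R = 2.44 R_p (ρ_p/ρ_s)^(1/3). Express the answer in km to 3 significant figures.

21300 km

d_R = 2.44 × 7410 km × (4770/2930)^(1/3)
    = 21300 km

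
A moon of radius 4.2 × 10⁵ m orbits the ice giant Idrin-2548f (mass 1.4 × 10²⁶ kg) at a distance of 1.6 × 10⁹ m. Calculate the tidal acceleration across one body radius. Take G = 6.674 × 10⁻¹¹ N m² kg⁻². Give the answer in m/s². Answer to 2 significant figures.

1.9 × 10⁻⁶ m/s²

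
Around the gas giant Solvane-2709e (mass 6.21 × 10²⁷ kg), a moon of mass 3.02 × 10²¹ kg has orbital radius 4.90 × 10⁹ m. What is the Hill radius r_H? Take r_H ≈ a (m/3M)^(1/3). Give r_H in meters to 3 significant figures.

2.67 × 10⁷ m

r_H ≈ a (m/3M)^(1/3)
    = (4.90 × 10⁹) × (3.02 × 10²¹ / (3 × 6.21 × 10²⁷))^(1/3)
    = 2.67 × 10⁷ m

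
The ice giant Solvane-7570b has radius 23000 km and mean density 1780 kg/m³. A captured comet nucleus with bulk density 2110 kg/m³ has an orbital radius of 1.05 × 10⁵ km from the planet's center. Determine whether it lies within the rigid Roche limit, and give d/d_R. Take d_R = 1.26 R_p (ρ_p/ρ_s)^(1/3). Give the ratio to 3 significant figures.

d_R = 1.26 × (23000 km) × (1780/2110)^(1/3) = 27380 km
d/d_R = (1.05 × 10⁵) / (27380) = 3.83
Since d/d_R > 1, the body is outside the Roche limit.

outside; d/d_R ≈ 3.83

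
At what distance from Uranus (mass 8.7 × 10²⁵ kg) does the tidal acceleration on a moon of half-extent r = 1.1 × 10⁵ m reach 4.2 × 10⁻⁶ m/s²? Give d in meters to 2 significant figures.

2GMr/d³ = a_tidal  ⇒  d = (2GMr / a_tidal)^(1/3)
d = (2 × 6.674×10⁻¹¹ × (8.7 × 10²⁵) × (1.1 × 10⁵) / (4.2 × 10⁻⁶))^(1/3)
  = 6.7 × 10⁸ m

6.7 × 10⁸ m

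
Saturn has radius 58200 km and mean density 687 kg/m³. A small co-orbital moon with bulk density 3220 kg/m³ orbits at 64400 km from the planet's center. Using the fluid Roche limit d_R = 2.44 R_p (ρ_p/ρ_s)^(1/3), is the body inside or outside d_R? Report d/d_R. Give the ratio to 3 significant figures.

d_R = 2.44 × (58200 km) × (687/3220)^(1/3) = 84860 km
d/d_R = (64400) / (84860) = 0.759
Since d/d_R < 1, the body is inside the Roche limit.

inside; d/d_R ≈ 0.759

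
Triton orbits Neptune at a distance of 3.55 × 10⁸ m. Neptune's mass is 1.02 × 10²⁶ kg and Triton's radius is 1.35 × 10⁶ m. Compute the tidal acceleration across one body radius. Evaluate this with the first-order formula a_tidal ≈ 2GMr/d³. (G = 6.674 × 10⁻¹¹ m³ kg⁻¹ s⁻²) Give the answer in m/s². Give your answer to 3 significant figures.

4.11 × 10⁻⁴ m/s²

The tidal stretch is the gradient of GM/d² times the body's extent r, hence the 1/d³ dependence.
Δa = 2GMr/d³
   = 2 × (6.674 × 10⁻¹¹) × (1.02 × 10²⁶) × (1.35 × 10⁶) / (3.55 × 10⁸)³
   = 4.11 × 10⁻⁴ m/s²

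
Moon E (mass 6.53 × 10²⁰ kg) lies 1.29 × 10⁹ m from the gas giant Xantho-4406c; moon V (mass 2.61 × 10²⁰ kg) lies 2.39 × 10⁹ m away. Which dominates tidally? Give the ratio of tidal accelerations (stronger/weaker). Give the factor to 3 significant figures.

Tidal acceleration ∝ M/d³, so compare M/d³ for each.
Moon E: (6.53 × 10²⁰) / (1.29 × 10⁹)³ = 3.042 × 10⁻⁷
Moon V: (2.61 × 10²⁰) / (2.39 × 10⁹)³ = 1.912 × 10⁻⁸
Ratio (larger/smaller) = 15.9

Moon E, by a factor of ≈ 15.9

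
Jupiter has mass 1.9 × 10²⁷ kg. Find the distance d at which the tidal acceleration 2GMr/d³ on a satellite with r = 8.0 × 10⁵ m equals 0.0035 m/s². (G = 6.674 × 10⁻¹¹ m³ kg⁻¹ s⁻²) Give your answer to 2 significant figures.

3.9 × 10⁸ m

2GMr/d³ = a_tidal  ⇒  d = (2GMr / a_tidal)^(1/3)
d = (2 × 6.674×10⁻¹¹ × (1.9 × 10²⁷) × (8.0 × 10⁵) / (0.0035))^(1/3)
  = 3.9 × 10⁸ m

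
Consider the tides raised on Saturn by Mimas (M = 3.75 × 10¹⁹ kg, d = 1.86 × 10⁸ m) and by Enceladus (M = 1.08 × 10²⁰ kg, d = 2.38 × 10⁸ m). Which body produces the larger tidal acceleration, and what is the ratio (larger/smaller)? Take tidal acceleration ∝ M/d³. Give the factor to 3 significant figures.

Enceladus, by a factor of ≈ 1.37

Tidal acceleration ∝ M/d³, so compare M/d³ for each.
Mimas: (3.75 × 10¹⁹) / (1.86 × 10⁸)³ = 5.828 × 10⁻⁶
Enceladus: (1.08 × 10²⁰) / (2.38 × 10⁸)³ = 8.011 × 10⁻⁶
Ratio (larger/smaller) = 1.37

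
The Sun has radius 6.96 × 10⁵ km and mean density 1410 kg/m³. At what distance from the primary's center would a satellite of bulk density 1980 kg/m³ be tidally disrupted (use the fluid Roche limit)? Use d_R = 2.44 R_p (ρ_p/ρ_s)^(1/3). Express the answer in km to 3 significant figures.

d_R = 2.44 × 6.96 × 10⁵ km × (1410/1980)^(1/3)
    = 1.52 × 10⁶ km

1.52 × 10⁶ km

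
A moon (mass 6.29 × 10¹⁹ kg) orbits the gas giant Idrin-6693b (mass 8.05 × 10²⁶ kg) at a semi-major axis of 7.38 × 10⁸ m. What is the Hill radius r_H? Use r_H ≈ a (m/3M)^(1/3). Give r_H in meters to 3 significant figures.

2.19 × 10⁶ m

r_H ≈ a (m/3M)^(1/3)
    = (7.38 × 10⁸) × (6.29 × 10¹⁹ / (3 × 8.05 × 10²⁶))^(1/3)
    = 2.19 × 10⁶ m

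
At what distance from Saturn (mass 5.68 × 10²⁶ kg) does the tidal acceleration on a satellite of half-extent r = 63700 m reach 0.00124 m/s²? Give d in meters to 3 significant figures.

1.57 × 10⁸ m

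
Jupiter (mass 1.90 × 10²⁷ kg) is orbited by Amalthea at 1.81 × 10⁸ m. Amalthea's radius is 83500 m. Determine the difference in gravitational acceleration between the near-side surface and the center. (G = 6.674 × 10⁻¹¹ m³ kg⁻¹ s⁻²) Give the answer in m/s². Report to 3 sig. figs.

Δa = 2GMr/d³
   = 2 × (6.674 × 10⁻¹¹) × (1.90 × 10²⁷) × (83500) / (1.81 × 10⁸)³
   = 3.57 × 10⁻³ m/s²

3.57 × 10⁻³ m/s²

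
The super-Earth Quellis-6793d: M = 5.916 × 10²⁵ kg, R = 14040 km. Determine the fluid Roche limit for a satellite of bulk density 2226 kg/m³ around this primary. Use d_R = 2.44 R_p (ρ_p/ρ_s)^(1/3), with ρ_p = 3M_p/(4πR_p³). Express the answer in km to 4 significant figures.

ρ_p = 3M_p/(4πR_p³) = 3 × (5.916 × 10²⁵) / (4π × (1.404 × 10⁷ m)³) = 5103 kg/m³
d_R = 2.44 × 14040 km × (5103/2226)^(1/3)
    = 45170 km

45170 km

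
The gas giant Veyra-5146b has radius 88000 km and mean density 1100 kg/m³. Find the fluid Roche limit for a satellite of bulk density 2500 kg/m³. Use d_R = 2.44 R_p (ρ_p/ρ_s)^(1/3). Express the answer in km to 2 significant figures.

1.6 × 10⁵ km

d_R = 2.44 × 88000 km × (1100/2500)^(1/3)
    = 1.6 × 10⁵ km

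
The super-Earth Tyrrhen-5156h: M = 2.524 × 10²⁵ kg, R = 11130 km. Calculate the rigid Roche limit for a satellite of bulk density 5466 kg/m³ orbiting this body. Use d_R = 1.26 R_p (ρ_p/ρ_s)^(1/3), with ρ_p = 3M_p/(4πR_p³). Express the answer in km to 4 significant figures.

ρ_p = 3M_p/(4πR_p³) = 3 × (2.524 × 10²⁵) / (4π × (1.113 × 10⁷ m)³) = 4370 kg/m³
d_R = 1.26 × 11130 km × (4370/5466)^(1/3)
    = 13020 km

13020 km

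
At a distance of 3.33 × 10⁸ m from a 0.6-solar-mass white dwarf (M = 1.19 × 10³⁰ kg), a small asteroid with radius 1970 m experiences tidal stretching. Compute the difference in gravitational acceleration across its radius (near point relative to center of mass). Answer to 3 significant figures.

Δa = 2GMr/d³
   = 2 × (6.674 × 10⁻¹¹) × (1.19 × 10³⁰) × (1970) / (3.33 × 10⁸)³
   = 8.47 × 10⁻³ m/s²

8.47 × 10⁻³ m/s²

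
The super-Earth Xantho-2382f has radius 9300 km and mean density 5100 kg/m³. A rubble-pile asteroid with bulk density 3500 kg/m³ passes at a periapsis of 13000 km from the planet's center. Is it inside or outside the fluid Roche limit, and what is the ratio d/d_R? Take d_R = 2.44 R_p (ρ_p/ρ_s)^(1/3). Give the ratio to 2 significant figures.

inside; d/d_R ≈ 0.51

d_R = 2.44 × (9300 km) × (5100/3500)^(1/3) = 25730 km
d/d_R = (13000) / (25730) = 0.51
Since d/d_R < 1, the body is inside the Roche limit.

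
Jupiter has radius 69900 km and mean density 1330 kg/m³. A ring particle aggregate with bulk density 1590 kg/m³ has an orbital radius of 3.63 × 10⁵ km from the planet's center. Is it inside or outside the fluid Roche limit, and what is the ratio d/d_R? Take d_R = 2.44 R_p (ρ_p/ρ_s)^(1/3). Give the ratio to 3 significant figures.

d_R = 2.44 × (69900 km) × (1330/1590)^(1/3) = 1.607 × 10⁵ km
d/d_R = (3.63 × 10⁵) / (1.607 × 10⁵) = 2.26
Since d/d_R > 1, the body is outside the Roche limit.

outside; d/d_R ≈ 2.26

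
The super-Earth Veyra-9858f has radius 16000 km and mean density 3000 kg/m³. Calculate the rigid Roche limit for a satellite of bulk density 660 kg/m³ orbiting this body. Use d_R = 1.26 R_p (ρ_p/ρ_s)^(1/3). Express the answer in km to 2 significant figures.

d_R = 1.26 × 16000 km × (3000/660)^(1/3)
    = 33000 km

33000 km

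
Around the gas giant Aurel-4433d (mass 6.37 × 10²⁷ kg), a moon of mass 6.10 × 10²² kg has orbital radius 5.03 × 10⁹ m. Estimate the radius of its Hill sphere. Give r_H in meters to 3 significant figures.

7.41 × 10⁷ m

r_H ≈ a (m/3M)^(1/3)
    = (5.03 × 10⁹) × (6.10 × 10²² / (3 × 6.37 × 10²⁷))^(1/3)
    = 7.41 × 10⁷ m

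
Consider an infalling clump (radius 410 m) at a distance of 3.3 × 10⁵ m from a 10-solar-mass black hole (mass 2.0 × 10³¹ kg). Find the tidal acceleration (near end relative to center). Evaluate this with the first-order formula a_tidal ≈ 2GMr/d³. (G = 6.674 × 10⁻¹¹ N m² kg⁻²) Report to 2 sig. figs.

The tidal stretch is the gradient of GM/d² times the body's extent r, hence the 1/d³ dependence.
a_tidal = 2GMr/d³
        = 2 × (6.674 × 10⁻¹¹) × (2.0 × 10³¹) × (410) / (3.3 × 10⁵)³
        = 3.0 × 10⁷ m/s²

3.0 × 10⁷ m/s²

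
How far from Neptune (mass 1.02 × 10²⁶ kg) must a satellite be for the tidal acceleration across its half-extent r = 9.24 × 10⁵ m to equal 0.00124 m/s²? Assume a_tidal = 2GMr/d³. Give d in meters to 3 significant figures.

2.16 × 10⁸ m

2GMr/d³ = a_tidal  ⇒  d = (2GMr / a_tidal)^(1/3)
d = (2 × 6.674×10⁻¹¹ × (1.02 × 10²⁶) × (9.24 × 10⁵) / (0.00124))^(1/3)
  = 2.16 × 10⁸ m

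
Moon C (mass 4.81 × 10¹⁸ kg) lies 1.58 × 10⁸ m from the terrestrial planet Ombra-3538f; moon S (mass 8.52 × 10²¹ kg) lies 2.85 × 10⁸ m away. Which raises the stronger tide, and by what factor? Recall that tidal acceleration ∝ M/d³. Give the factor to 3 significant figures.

Moon S, by a factor of ≈ 302

Tidal acceleration ∝ M/d³, so compare M/d³ for each.
Moon C: (4.81 × 10¹⁸) / (1.58 × 10⁸)³ = 1.219 × 10⁻⁶
Moon S: (8.52 × 10²¹) / (2.85 × 10⁸)³ = 3.680 × 10⁻⁴
Ratio (larger/smaller) = 302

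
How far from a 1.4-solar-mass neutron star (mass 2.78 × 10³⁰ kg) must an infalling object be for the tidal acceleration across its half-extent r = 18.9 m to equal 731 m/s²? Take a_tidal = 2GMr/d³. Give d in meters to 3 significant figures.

2.12 × 10⁶ m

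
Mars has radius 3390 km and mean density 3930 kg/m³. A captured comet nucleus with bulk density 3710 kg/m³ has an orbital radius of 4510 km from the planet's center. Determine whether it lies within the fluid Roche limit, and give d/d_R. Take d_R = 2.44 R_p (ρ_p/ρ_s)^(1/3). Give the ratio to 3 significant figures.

inside; d/d_R ≈ 0.535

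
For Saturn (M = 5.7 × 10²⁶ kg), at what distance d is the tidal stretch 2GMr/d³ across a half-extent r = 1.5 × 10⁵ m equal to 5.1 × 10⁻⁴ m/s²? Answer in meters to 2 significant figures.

2.8 × 10⁸ m

2GMr/d³ = a_tidal  ⇒  d = (2GMr / a_tidal)^(1/3)
d = (2 × 6.674×10⁻¹¹ × (5.7 × 10²⁶) × (1.5 × 10⁵) / (5.1 × 10⁻⁴))^(1/3)
  = 2.8 × 10⁸ m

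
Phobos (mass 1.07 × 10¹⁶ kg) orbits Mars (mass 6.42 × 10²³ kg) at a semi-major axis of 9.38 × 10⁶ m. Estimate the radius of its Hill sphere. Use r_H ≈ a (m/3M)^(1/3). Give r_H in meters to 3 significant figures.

r_H ≈ a (m/3M)^(1/3)
    = (9.38 × 10⁶) × (1.07 × 10¹⁶ / (3 × 6.42 × 10²³))^(1/3)
    = 1.66 × 10⁴ m

1.66 × 10⁴ m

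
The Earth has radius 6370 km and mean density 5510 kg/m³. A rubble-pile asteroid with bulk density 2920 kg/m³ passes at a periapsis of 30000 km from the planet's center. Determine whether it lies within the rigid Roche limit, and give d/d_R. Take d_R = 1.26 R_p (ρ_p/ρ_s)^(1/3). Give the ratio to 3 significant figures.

d_R = 1.26 × (6370 km) × (5510/2920)^(1/3) = 9918 km
d/d_R = (30000) / (9918) = 3.02
Since d/d_R > 1, the body is outside the Roche limit.

outside; d/d_R ≈ 3.02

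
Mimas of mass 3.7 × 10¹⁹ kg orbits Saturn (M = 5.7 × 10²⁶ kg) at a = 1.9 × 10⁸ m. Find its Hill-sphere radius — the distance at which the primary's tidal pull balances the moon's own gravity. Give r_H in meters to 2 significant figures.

5.3 × 10⁵ m

r_H ≈ a (m/3M)^(1/3)
    = (1.9 × 10⁸) × (3.7 × 10¹⁹ / (3 × 5.7 × 10²⁶))^(1/3)
    = 5.3 × 10⁵ m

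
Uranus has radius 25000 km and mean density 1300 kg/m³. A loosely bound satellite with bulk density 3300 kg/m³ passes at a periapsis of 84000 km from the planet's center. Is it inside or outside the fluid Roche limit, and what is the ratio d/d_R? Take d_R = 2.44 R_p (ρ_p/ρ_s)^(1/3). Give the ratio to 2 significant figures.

outside; d/d_R ≈ 1.9

d_R = 2.44 × (25000 km) × (1300/3300)^(1/3) = 44720 km
d/d_R = (84000) / (44720) = 1.9
Since d/d_R > 1, the body is outside the Roche limit.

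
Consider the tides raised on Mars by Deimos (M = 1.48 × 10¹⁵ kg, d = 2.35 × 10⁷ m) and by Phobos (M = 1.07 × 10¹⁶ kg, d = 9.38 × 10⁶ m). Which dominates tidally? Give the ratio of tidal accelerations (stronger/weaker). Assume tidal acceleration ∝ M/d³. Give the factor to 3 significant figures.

Phobos, by a factor of ≈ 114

Tidal stretch scales as M/d³; compute that for each body.
Deimos: (1.48 × 10¹⁵) / (2.35 × 10⁷)³ = 1.140 × 10⁻⁷
Phobos: (1.07 × 10¹⁶) / (9.38 × 10⁶)³ = 1.297 × 10⁻⁵
Ratio (larger/smaller) = 114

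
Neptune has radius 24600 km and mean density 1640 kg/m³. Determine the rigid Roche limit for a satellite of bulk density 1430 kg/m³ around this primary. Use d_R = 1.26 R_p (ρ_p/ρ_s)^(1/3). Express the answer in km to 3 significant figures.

32400 km

d_R = 1.26 × 24600 km × (1640/1430)^(1/3)
    = 32400 km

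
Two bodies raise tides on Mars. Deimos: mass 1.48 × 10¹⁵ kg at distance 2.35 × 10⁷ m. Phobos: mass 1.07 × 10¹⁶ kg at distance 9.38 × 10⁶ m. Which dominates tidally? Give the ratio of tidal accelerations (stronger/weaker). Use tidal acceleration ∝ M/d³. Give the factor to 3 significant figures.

Phobos, by a factor of ≈ 114

Compare M/d³ for the two perturbers:
Deimos: (1.48 × 10¹⁵) / (2.35 × 10⁷)³ = 1.140 × 10⁻⁷
Phobos: (1.07 × 10¹⁶) / (9.38 × 10⁶)³ = 1.297 × 10⁻⁵
Ratio (larger/smaller) = 114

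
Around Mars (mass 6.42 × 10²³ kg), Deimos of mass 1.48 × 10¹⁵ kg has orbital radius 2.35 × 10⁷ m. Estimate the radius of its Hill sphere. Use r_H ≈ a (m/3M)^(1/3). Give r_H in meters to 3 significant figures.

r_H ≈ a (m/3M)^(1/3)
    = (2.35 × 10⁷) × (1.48 × 10¹⁵ / (3 × 6.42 × 10²³))^(1/3)
    = 2.15 × 10⁴ m

2.15 × 10⁴ m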